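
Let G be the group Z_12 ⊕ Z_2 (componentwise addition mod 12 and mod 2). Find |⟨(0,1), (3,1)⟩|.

|⟨(0,1)⟩| = 2 and |⟨(3,1)⟩| = 4, so |H| is a multiple of lcm(2, 4) = 4 and divides |G| = 24.
Closing under the operation: H = {(0,0), (0,1), (3,0), (3,1), (6,0), (6,1), (9,0), (9,1)}, so |H| = 8.

8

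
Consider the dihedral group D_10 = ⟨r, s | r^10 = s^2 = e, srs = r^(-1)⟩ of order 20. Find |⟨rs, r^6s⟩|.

4

|⟨rs⟩| = 2 and |⟨r^6s⟩| = 2, so |H| is a multiple of lcm(2, 2) = 2 and divides |G| = 20.
Closing under the operation: H = {e, r^5, rs, r^6s}, so |H| = 4.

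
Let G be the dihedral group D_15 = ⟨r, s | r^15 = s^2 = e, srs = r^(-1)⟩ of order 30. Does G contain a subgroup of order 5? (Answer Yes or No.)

5 | 30. A subgroup of order 5 is {e, r^3, r^6, r^9, r^12}.

Yes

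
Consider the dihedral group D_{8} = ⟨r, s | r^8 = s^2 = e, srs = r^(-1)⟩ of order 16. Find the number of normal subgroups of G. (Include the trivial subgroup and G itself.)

7

G has 19 subgroups. Checking conjugation-invariance by order — order 1: 1/1 normal; order 2: 1/9 normal; order 4: 1/5 normal; order 8: 3/3 normal; order 16: 1/1 normal.
Total normal subgroups: 7.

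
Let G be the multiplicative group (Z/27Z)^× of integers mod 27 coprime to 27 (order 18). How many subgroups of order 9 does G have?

|G| = 18 and 9 | 18, so subgroups of order 9 are possible by Lagrange.
The subgroups of order 9 are: {1, 4, 7, 10, 13, 16, 19, 22, 25}.
So G has 1 subgroup of order 9.

1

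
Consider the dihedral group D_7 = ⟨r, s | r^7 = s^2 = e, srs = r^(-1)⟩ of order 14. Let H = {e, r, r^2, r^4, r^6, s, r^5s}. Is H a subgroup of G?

No

r^4 ∈ H but its inverse r^3 ∉ H, so H is not a subgroup.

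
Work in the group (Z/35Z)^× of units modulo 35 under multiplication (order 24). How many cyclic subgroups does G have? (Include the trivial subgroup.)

Each element a generates a cyclic subgroup ⟨a⟩; distinct elements may generate the same one (a cyclic group of order d has φ(d) generators).
Cyclic subgroups by order — order 1: 1; order 2: 3; order 3: 1; order 4: 2; order 6: 3; order 12: 2.
Total: 12.

12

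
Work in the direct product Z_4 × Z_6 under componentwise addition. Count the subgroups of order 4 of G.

|G| = 24 and 4 | 24, so subgroups of order 4 are possible by Lagrange.
The subgroups of order 4 are: {(0,0), (0,3), (2,0), (2,3)}; {(0,0), (1,0), (2,0), (3,0)}; {(0,0), (1,3), (2,0), (3,3)}.
So G has 3 subgroups of order 4.

3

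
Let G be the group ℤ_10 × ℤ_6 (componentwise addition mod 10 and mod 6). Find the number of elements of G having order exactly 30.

24

An element (a,b) has order lcm(ord(a), ord(b)); count pairs with lcm equal to 30.
Enumerating gives 24 such elements.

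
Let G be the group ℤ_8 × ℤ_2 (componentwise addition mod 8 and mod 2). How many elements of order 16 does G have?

An element (a,b) has order lcm(ord(a), ord(b)); count pairs with lcm equal to 16.
Enumerating gives 0 such elements.

0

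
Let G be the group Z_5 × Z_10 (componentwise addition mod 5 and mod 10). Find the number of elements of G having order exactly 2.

1

An element (a,b) has order lcm(ord(a), ord(b)); count pairs with lcm equal to 2.
Enumerating gives 1 such elements.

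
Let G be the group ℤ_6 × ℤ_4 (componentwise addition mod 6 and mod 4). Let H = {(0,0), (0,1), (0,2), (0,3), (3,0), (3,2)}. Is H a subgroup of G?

No

Closure fails: (0,1) + (3,0) = (3,1) ∉ H. So H is not a subgroup.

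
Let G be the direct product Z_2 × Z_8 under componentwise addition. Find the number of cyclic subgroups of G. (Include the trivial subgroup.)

8

Group the elements of G by the cyclic subgroup they generate; each cyclic subgroup of order d accounts for φ(d) elements.
Cyclic subgroups by order — order 1: 1; order 2: 3; order 4: 2; order 8: 2.
Total: 8.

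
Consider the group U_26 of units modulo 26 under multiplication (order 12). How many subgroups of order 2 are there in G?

1

|G| = 12 and 2 | 12, so subgroups of order 2 are possible by Lagrange.
The subgroups of order 2 are: {1, 25}.
So G has 1 subgroup of order 2.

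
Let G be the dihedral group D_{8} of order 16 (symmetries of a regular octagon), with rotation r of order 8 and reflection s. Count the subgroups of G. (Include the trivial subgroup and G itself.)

|G| = 16, so by Lagrange every subgroup order divides 16. Divisors: 1, 2, 4, 8, 16.
Subgroups by order — order 1: 1; order 2: 9; order 4: 5; order 8: 3; order 16: 1.
Total: 1 + 9 + 5 + 3 + 1 = 19.

19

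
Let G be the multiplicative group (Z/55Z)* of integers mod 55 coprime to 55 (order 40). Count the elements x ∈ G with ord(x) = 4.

4

The elements of order 4 are: 12, 23, 32, 43.
That's 4.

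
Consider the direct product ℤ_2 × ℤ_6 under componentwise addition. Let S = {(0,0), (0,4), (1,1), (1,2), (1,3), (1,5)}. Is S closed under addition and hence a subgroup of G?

(1,2) ∈ S but its inverse (1,4) ∉ S, so S is not a subgroup.

No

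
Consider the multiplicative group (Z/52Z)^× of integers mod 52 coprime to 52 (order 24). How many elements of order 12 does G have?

8

The elements of order 12 are: 7, 11, 15, 19, 33, 37, 41, 45.
That's 8.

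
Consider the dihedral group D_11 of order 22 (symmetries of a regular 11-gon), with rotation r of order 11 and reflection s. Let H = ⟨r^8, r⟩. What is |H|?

11

|⟨r^8⟩| = 11 and |⟨r⟩| = 11, so |H| is a multiple of lcm(11, 11) = 11 and divides |G| = 22.
Closing under the operation: H = {e, r, r^2, r^3, r^4, r^5, r^6, r^7, r^8, r^9, r^10}, so |H| = 11.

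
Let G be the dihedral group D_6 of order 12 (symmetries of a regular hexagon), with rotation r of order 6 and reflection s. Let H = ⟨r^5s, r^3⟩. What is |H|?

4

|⟨r^5s⟩| = 2 and |⟨r^3⟩| = 2, so |H| is a multiple of lcm(2, 2) = 2 and divides |G| = 12.
Closing under the operation: H = {e, r^3, r^2s, r^5s}, so |H| = 4.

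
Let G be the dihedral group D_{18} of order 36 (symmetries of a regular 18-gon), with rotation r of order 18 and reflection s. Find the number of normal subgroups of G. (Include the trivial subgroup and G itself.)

G has 45 subgroups. Checking conjugation-invariance by order — order 1: 1/1 normal; order 2: 1/19 normal; order 3: 1/1 normal; order 4: 0/9 normal; order 6: 1/7 normal; order 9: 1/1 normal; order 12: 0/3 normal; order 18: 3/3 normal; order 36: 1/1 normal.
Total normal subgroups: 9.

9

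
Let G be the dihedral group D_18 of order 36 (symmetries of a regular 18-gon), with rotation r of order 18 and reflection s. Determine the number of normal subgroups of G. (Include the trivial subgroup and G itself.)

G has 45 subgroups. Checking conjugation-invariance by order — order 1: 1/1 normal; order 2: 1/19 normal; order 3: 1/1 normal; order 4: 0/9 normal; order 6: 1/7 normal; order 9: 1/1 normal; order 12: 0/3 normal; order 18: 3/3 normal; order 36: 1/1 normal.
Total normal subgroups: 9.

9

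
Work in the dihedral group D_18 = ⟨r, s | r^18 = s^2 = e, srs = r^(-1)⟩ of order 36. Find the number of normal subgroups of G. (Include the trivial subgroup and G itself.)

9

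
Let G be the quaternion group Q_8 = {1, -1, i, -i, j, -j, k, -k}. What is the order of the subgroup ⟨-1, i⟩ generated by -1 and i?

4

|⟨-1⟩| = 2 and |⟨i⟩| = 4, so |H| is a multiple of lcm(2, 4) = 4 and divides |G| = 8.
Closing under the operation: H = {1, -1, i, -i}, so |H| = 4.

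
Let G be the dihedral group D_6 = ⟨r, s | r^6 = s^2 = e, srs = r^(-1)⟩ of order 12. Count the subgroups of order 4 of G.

3

|G| = 12 and 4 | 12, so subgroups of order 4 are possible by Lagrange.
The subgroups of order 4 are: {e, r^3, r^2s, r^5s}; {e, r^3, s, r^3s}; {e, r^3, rs, r^4s}.
So G has 3 subgroups of order 4.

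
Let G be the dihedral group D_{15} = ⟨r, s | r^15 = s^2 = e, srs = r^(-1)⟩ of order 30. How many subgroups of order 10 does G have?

3

|G| = 30 and 10 | 30, so subgroups of order 10 are possible by Lagrange.
The subgroups of order 10 are: {e, r^3, r^6, r^9, r^12, rs, r^4s, r^7s, r^10s, r^13s}; {e, r^3, r^6, r^9, r^12, r^2s, r^5s, r^8s, r^11s, r^14s}; {e, r^3, r^6, r^9, r^12, s, r^3s, r^6s, r^9s, r^12s}.
So G has 3 subgroups of order 10.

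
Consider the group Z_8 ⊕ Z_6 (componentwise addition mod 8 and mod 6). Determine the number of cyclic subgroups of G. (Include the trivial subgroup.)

16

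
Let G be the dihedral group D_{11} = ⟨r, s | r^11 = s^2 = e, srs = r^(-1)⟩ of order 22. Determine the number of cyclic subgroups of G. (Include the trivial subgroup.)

Each element a generates a cyclic subgroup ⟨a⟩; distinct elements may generate the same one (a cyclic group of order d has φ(d) generators).
Cyclic subgroups by order — order 1: 1; order 2: 11; order 11: 1.
Total: 13.

13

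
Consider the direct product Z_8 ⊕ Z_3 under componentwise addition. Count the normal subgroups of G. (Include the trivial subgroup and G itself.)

8

G is abelian, so every subgroup is normal.
G has 8 subgroups in total, hence 8 normal subgroups.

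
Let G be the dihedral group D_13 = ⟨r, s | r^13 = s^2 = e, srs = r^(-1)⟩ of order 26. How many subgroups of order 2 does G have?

|G| = 26 and 2 | 26, so subgroups of order 2 are possible by Lagrange.
The subgroups of order 2 are: {e, r^10s}; {e, r^11s}; {e, r^12s}; {e, r^2s}; … (13 in all).
So G has 13 subgroups of order 2.

13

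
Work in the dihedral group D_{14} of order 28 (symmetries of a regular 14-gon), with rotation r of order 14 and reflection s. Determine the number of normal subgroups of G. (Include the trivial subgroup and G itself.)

G has 28 subgroups. Checking conjugation-invariance by order — order 1: 1/1 normal; order 2: 1/15 normal; order 4: 0/7 normal; order 7: 1/1 normal; order 14: 3/3 normal; order 28: 1/1 normal.
Total normal subgroups: 7.

7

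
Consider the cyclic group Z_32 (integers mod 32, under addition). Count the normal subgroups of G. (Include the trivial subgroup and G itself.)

G is abelian, so every subgroup is normal.
G has 6 subgroups in total, hence 6 normal subgroups.

6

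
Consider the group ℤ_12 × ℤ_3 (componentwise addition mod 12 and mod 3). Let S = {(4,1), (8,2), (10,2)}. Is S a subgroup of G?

The identity (0,0) ∉ S, so S is not a subgroup.

No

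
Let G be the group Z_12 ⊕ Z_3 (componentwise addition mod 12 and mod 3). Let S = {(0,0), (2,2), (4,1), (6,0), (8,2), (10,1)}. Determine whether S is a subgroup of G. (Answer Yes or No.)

Yes

|S| = 6 divides |G| = 36, consistent with Lagrange.
S contains the identity, every element's inverse is in S, and S is closed under +: it is a subgroup.
In fact S = ⟨(10,1)⟩.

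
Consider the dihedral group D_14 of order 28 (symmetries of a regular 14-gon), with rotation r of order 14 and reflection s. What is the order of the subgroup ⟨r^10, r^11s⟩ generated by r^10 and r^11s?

14

|⟨r^10⟩| = 7 and |⟨r^11s⟩| = 2, so |H| is a multiple of lcm(7, 2) = 14 and divides |G| = 28.
Closing under the operation: H = {e, r^2, r^4, r^6, r^8, r^10, r^12, rs, r^3s, r^5s, r^7s, r^9s, r^11s, r^13s}, so |H| = 14.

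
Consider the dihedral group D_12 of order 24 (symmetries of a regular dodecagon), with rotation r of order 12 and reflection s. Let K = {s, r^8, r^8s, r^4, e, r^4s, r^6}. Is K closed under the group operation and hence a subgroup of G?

|K| = 7 does not divide |G| = 24, so by Lagrange K is not a subgroup.

No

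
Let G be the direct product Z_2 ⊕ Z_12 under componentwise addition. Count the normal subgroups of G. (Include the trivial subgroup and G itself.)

16

G is abelian, so every subgroup is normal.
G has 16 subgroups in total, hence 16 normal subgroups.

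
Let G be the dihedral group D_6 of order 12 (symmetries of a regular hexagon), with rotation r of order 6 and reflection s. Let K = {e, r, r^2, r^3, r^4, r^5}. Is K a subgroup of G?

Yes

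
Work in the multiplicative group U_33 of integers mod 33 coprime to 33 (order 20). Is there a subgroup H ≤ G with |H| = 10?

10 | 20. A subgroup of order 10 is {1, 4, 7, 10, 13, 16, 19, 25, 28, 31}.

Yes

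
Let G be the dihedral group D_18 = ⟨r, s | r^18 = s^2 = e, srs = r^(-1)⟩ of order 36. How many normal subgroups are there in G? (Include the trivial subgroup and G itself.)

9

G has 45 subgroups. Checking conjugation-invariance by order — order 1: 1/1 normal; order 2: 1/19 normal; order 3: 1/1 normal; order 4: 0/9 normal; order 6: 1/7 normal; order 9: 1/1 normal; order 12: 0/3 normal; order 18: 3/3 normal; order 36: 1/1 normal.
Total normal subgroups: 9.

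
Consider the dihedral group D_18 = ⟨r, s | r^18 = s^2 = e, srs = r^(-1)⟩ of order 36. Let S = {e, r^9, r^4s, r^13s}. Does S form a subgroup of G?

|S| = 4 divides |G| = 36, consistent with Lagrange.
S contains the identity, every element's inverse is in S, and S is closed under ·: it is a subgroup.

Yes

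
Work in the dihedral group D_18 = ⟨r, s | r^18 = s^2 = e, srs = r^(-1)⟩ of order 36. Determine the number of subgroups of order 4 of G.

9

|G| = 36 and 4 | 36, so subgroups of order 4 are possible by Lagrange.
The subgroups of order 4 are: {e, r^9, rs, r^10s}; {e, r^9, r^2s, r^11s}; {e, r^9, r^3s, r^12s}; {e, r^9, r^4s, r^13s}; … (9 in all).
So G has 9 subgroups of order 4.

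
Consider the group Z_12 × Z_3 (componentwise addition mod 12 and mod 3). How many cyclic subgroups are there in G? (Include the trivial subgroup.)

15

A cyclic subgroup of order d is generated by each of its φ(d) elements of order d, so the cyclic subgroups of order d number (#elements of order d)/φ(d).
Cyclic subgroups by order — order 1: 1; order 2: 1; order 3: 4; order 4: 1; order 6: 4; order 12: 4.
Total: 15.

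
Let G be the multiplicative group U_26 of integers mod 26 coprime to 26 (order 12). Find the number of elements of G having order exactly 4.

2

The elements of order 4 are: 5, 21.
That's 2.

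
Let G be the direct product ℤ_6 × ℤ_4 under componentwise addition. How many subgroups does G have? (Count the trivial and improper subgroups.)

16

|G| = 24, so by Lagrange every subgroup order divides 24. Divisors: 1, 2, 3, 4, 6, 8, 12, 24.
Subgroups by order — order 1: 1; order 2: 3; order 3: 1; order 4: 3; order 6: 3; order 8: 1; order 12: 3; order 24: 1.
Total: 1 + 3 + 1 + 3 + 3 + 1 + 3 + 1 = 16.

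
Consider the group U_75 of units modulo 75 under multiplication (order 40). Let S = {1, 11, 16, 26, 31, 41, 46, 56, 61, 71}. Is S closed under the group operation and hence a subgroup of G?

|S| = 10 divides |G| = 40, consistent with Lagrange.
S contains the identity, every element's inverse is in S, and S is closed under ·: it is a subgroup.
In fact S = ⟨71⟩.

Yes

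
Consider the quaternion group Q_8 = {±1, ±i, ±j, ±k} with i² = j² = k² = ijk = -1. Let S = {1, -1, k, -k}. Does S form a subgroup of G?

|S| = 4 divides |G| = 8, consistent with Lagrange.
S contains the identity, every element's inverse is in S, and S is closed under ·: it is a subgroup.
In fact S = ⟨-k⟩.

Yes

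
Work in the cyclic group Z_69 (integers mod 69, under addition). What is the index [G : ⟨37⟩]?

1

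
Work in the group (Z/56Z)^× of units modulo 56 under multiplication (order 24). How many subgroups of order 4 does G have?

7

|G| = 24 and 4 | 24, so subgroups of order 4 are possible by Lagrange.
The subgroups of order 4 are: {1, 13, 15, 27}; {1, 13, 29, 41}; {1, 13, 43, 55}; {1, 15, 29, 43}; … (7 in all).
So G has 7 subgroups of order 4.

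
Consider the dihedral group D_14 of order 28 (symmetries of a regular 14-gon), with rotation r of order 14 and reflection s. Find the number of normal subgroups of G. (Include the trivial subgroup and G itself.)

G has 28 subgroups. Checking conjugation-invariance by order — order 1: 1/1 normal; order 2: 1/15 normal; order 4: 0/7 normal; order 7: 1/1 normal; order 14: 3/3 normal; order 28: 1/1 normal.
Total normal subgroups: 7.

7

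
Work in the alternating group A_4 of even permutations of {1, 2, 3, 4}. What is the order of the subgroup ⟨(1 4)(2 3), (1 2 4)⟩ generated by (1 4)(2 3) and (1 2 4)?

12

|⟨(1 4)(2 3)⟩| = 2 and |⟨(1 2 4)⟩| = 3, so |H| is a multiple of lcm(2, 3) = 6 and divides |G| = 12.
Closing {(1 4)(2 3), (1 2 4)} under the group operation gives all of G, so |H| = 12.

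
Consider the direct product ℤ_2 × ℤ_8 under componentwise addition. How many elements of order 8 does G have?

An element (a,b) has order lcm(ord(a), ord(b)); count pairs with lcm equal to 8.
Enumerating gives 8 such elements.

8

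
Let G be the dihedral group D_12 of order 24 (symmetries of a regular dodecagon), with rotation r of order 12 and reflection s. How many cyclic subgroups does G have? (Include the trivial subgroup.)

A cyclic subgroup of order d is generated by each of its φ(d) elements of order d, so the cyclic subgroups of order d number (#elements of order d)/φ(d).
Cyclic subgroups by order — order 1: 1; order 2: 13; order 3: 1; order 4: 1; order 6: 1; order 12: 1.
Total: 18.

18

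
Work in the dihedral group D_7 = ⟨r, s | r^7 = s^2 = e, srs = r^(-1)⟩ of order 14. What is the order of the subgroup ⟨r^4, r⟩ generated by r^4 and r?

7

|⟨r^4⟩| = 7 and |⟨r⟩| = 7, so |H| is a multiple of lcm(7, 7) = 7 and divides |G| = 14.
Closing under the operation: H = {e, r, r^2, r^3, r^4, r^5, r^6}, so |H| = 7.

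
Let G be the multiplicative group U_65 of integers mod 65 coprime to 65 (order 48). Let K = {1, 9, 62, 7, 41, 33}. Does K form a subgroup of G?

No

33 ∈ K but its inverse 2 ∉ K, so K is not a subgroup.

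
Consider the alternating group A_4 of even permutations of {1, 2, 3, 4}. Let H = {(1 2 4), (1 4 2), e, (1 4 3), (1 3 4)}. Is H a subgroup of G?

No

|H| = 5 does not divide |G| = 12, so by Lagrange H is not a subgroup.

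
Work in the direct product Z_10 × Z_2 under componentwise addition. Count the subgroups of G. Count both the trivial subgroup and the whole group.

10

|G| = 20, so by Lagrange every subgroup order divides 20. Divisors: 1, 2, 4, 5, 10, 20.
Subgroups by order — order 1: 1; order 2: 3; order 4: 1; order 5: 1; order 10: 3; order 20: 1.
Total: 1 + 3 + 1 + 1 + 3 + 1 = 10.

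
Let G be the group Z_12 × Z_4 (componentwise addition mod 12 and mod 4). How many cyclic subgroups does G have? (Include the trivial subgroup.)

Group the elements of G by the cyclic subgroup they generate; each cyclic subgroup of order d accounts for φ(d) elements.
Cyclic subgroups by order — order 1: 1; order 2: 3; order 3: 1; order 4: 6; order 6: 3; order 12: 6.
Total: 20.

20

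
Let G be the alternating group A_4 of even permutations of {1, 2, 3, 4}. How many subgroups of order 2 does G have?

3

|G| = 12 and 2 | 12, so subgroups of order 2 are possible by Lagrange.
The subgroups of order 2 are: {e, (1 2)(3 4)}; {e, (1 3)(2 4)}; {e, (1 4)(2 3)}.
So G has 3 subgroups of order 2.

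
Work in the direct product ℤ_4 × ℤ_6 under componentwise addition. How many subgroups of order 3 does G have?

1

|G| = 24 and 3 | 24, so subgroups of order 3 are possible by Lagrange.
The subgroups of order 3 are: {(0,0), (0,2), (0,4)}.
So G has 1 subgroup of order 3.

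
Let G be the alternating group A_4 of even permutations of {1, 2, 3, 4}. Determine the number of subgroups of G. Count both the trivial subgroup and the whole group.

10

|G| = 12, so by Lagrange every subgroup order divides 12. Divisors: 1, 2, 3, 4, 6, 12.
Subgroups by order — order 1: 1; order 2: 3; order 3: 4; order 4: 1; order 6: 0; order 12: 1.
Total: 1 + 3 + 4 + 1 + 0 + 1 = 10.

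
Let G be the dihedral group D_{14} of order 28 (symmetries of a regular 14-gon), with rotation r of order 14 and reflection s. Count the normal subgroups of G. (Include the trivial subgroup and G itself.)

7

G has 28 subgroups. Checking conjugation-invariance by order — order 1: 1/1 normal; order 2: 1/15 normal; order 4: 0/7 normal; order 7: 1/1 normal; order 14: 3/3 normal; order 28: 1/1 normal.
Total normal subgroups: 7.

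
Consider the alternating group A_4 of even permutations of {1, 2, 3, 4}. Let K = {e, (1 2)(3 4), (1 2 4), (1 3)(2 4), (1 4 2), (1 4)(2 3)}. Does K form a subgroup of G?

No

Closure fails: (1 2 4) ∘ (1 2)(3 4) = (1 4 3) ∉ K. So K is not a subgroup.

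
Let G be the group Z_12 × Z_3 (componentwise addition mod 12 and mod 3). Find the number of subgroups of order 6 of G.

4

|G| = 36 and 6 | 36, so subgroups of order 6 are possible by Lagrange.
The subgroups of order 6 are: {(0,0), (0,1), (0,2), (6,0), (6,1), (6,2)}; {(0,0), (2,0), (4,0), (6,0), (8,0), (10,0)}; {(0,0), (2,2), (4,1), (6,0), (8,2), (10,1)}; {(0,0), (2,1), (4,2), (6,0), (8,1), (10,2)}.
So G has 4 subgroups of order 6.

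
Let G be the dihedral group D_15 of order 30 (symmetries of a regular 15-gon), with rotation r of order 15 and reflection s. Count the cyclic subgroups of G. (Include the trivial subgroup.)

Group the elements of G by the cyclic subgroup they generate; each cyclic subgroup of order d accounts for φ(d) elements.
Cyclic subgroups by order — order 1: 1; order 2: 15; order 3: 1; order 5: 1; order 15: 1.
Total: 19.

19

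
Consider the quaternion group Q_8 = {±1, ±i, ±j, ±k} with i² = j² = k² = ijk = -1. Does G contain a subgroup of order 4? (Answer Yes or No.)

Yes

4 | 8. A subgroup of order 4 is {1, -1, i, -i}.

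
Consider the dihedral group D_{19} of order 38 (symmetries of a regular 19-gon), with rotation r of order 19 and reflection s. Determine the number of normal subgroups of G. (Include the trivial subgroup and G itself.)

3

G has 22 subgroups. Checking conjugation-invariance by order — order 1: 1/1 normal; order 2: 0/19 normal; order 19: 1/1 normal; order 38: 1/1 normal.
Total normal subgroups: 3.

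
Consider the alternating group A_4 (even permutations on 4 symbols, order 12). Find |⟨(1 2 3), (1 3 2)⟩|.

3

|⟨(1 2 3)⟩| = 3 and |⟨(1 3 2)⟩| = 3, so |H| is a multiple of lcm(3, 3) = 3 and divides |G| = 12.
Closing under the operation: H = {e, (1 2 3), (1 3 2)}, so |H| = 3.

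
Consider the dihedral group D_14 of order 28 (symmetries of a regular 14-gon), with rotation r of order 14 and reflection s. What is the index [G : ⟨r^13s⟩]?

|⟨r^13s⟩| = 2 and |G| = 28.
By Lagrange, [G : H] = |G|/|H| = 28/2 = 14.

14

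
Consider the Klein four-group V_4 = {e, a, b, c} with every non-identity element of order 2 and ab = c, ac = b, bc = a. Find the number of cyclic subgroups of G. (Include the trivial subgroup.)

4

A cyclic subgroup of order d is generated by each of its φ(d) elements of order d, so the cyclic subgroups of order d number (#elements of order d)/φ(d).
Cyclic subgroups by order — order 1: 1; order 2: 3.
Total: 4.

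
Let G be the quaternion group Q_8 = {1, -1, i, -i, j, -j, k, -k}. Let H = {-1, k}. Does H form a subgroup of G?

The identity 1 ∉ H, so H is not a subgroup.

No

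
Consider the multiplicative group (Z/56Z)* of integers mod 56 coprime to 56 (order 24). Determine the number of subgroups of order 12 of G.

7

|G| = 24 and 12 | 24, so subgroups of order 12 are possible by Lagrange.
The subgroups of order 12 are: {1, 5, 9, 11, 13, 25, 31, 43, 45, 47, 51, 55}; {1, 9, 11, 15, 23, 25, 29, 37, 39, 43, 51, 53}; {1, 3, 9, 11, 17, 19, 25, 27, 33, 41, 43, 51}; {1, 3, 5, 9, 13, 15, 19, 23, 25, 27, 39, 45}; … (7 in all).
So G has 7 subgroups of order 12.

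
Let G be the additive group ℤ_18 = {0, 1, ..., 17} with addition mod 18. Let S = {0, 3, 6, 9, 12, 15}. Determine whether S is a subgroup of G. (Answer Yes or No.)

|S| = 6 divides |G| = 18, consistent with Lagrange.
S contains the identity, every element's inverse is in S, and S is closed under +: it is a subgroup.
In fact S = ⟨3⟩.

Yes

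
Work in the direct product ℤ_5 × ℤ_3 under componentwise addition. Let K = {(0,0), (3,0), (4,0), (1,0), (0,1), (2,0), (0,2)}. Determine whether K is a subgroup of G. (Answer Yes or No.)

No

|K| = 7 does not divide |G| = 15, so by Lagrange K is not a subgroup.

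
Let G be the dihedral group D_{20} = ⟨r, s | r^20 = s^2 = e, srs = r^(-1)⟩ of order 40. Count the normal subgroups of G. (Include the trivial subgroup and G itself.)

9

G has 48 subgroups. Checking conjugation-invariance by order — order 1: 1/1 normal; order 2: 1/21 normal; order 4: 1/11 normal; order 5: 1/1 normal; order 8: 0/5 normal; order 10: 1/5 normal; order 20: 3/3 normal; order 40: 1/1 normal.
Total normal subgroups: 9.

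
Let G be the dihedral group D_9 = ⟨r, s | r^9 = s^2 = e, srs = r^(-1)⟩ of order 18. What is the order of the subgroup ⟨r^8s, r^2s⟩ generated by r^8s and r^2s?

6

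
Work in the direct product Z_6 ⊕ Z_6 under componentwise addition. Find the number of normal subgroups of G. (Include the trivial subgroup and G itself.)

30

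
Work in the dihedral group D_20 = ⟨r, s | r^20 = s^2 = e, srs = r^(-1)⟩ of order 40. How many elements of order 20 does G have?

The elements of order 20 are: r, r^3, r^7, r^9, r^11, r^13, r^17, r^19.
That's 8.

8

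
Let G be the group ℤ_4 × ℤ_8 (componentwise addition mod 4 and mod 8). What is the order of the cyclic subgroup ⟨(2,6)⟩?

4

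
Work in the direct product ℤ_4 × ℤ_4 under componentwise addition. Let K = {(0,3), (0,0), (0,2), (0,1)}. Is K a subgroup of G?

Yes

|K| = 4 divides |G| = 16, consistent with Lagrange.
K contains the identity, every element's inverse is in K, and K is closed under +: it is a subgroup.
In fact K = ⟨(0,1)⟩.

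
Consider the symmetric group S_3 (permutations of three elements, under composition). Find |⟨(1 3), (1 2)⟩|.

|⟨(1 3)⟩| = 2 and |⟨(1 2)⟩| = 2, so |H| is a multiple of lcm(2, 2) = 2 and divides |G| = 6.
Closing {(1 3), (1 2)} under the group operation gives all of G, so |H| = 6.

6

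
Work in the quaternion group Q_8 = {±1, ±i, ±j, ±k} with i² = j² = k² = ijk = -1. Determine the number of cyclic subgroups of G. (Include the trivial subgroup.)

5

A cyclic subgroup of order d is generated by each of its φ(d) elements of order d, so the cyclic subgroups of order d number (#elements of order d)/φ(d).
Cyclic subgroups by order — order 1: 1; order 2: 1; order 4: 3.
Total: 5.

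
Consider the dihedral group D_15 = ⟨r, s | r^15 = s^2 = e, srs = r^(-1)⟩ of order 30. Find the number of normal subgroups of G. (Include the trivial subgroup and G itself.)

G has 28 subgroups. Checking conjugation-invariance by order — order 1: 1/1 normal; order 2: 0/15 normal; order 3: 1/1 normal; order 5: 1/1 normal; order 6: 0/5 normal; order 10: 0/3 normal; order 15: 1/1 normal; order 30: 1/1 normal.
Total normal subgroups: 5.

5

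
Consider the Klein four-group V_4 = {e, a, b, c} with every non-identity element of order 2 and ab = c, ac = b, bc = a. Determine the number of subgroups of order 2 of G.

|G| = 4 and 2 | 4, so subgroups of order 2 are possible by Lagrange.
The subgroups of order 2 are: {e, a}; {e, b}; {e, c}.
So G has 3 subgroups of order 2.

3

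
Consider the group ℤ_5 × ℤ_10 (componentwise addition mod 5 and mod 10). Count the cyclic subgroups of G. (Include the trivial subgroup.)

14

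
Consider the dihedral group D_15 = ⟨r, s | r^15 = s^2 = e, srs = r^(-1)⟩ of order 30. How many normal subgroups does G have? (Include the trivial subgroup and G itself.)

G has 28 subgroups. Checking conjugation-invariance by order — order 1: 1/1 normal; order 2: 0/15 normal; order 3: 1/1 normal; order 5: 1/1 normal; order 6: 0/5 normal; order 10: 0/3 normal; order 15: 1/1 normal; order 30: 1/1 normal.
Total normal subgroups: 5.

5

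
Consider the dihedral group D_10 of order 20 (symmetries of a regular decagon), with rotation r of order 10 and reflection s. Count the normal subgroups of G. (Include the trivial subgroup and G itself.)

7

G has 22 subgroups. Checking conjugation-invariance by order — order 1: 1/1 normal; order 2: 1/11 normal; order 4: 0/5 normal; order 5: 1/1 normal; order 10: 3/3 normal; order 20: 1/1 normal.
Total normal subgroups: 7.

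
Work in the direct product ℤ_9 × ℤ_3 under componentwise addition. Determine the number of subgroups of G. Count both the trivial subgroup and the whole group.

10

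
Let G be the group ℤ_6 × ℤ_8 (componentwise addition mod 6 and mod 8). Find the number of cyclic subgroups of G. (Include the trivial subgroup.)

16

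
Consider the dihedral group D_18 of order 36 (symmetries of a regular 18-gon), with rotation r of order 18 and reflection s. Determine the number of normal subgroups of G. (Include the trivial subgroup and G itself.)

G has 45 subgroups. Checking conjugation-invariance by order — order 1: 1/1 normal; order 2: 1/19 normal; order 3: 1/1 normal; order 4: 0/9 normal; order 6: 1/7 normal; order 9: 1/1 normal; order 12: 0/3 normal; order 18: 3/3 normal; order 36: 1/1 normal.
Total normal subgroups: 9.

9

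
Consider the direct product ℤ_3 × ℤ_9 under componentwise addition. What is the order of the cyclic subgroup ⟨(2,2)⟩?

The order of (2,2) in Z_3 × Z_9 is lcm(ord(2) in Z_3, ord(2) in Z_9).
ord(2) = 3 and ord(2) = 9, so |⟨(2,2)⟩| = lcm(3, 9) = 9.

9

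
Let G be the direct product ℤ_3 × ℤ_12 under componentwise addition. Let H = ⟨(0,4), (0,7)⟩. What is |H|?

12

|⟨(0,4)⟩| = 3 and |⟨(0,7)⟩| = 12, so |H| is a multiple of lcm(3, 12) = 12 and divides |G| = 36.
Closing under the operation: H = {(0,0), (0,1), (0,2), (0,3), (0,4), (0,5), (0,6), (0,7), (0,8), (0,9), (0,10), (0,11)}, so |H| = 12.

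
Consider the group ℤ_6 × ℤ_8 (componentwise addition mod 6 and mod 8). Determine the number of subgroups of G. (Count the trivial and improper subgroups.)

22

|G| = 48, so by Lagrange every subgroup order divides 48. Divisors: 1, 2, 3, 4, 6, 8, 12, 16, 24, 48.
Subgroups by order — order 1: 1; order 2: 3; order 3: 1; order 4: 3; order 6: 3; order 8: 3; order 12: 3; order 16: 1; order 24: 3; order 48: 1.
Total: 1 + 3 + 1 + 3 + 3 + 3 + 3 + 1 + 3 + 1 = 22.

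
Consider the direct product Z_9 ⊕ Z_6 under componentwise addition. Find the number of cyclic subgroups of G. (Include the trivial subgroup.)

16

A cyclic subgroup of order d is generated by each of its φ(d) elements of order d, so the cyclic subgroups of order d number (#elements of order d)/φ(d).
Cyclic subgroups by order — order 1: 1; order 2: 1; order 3: 4; order 6: 4; order 9: 3; order 18: 3.
Total: 16.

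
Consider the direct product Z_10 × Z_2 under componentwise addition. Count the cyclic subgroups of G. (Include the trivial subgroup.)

8

A cyclic subgroup of order d is generated by each of its φ(d) elements of order d, so the cyclic subgroups of order d number (#elements of order d)/φ(d).
Cyclic subgroups by order — order 1: 1; order 2: 3; order 5: 1; order 10: 3.
Total: 8.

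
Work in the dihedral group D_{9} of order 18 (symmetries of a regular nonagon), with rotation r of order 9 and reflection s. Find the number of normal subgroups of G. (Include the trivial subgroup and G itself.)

4

G has 16 subgroups. Checking conjugation-invariance by order — order 1: 1/1 normal; order 2: 0/9 normal; order 3: 1/1 normal; order 6: 0/3 normal; order 9: 1/1 normal; order 18: 1/1 normal.
Total normal subgroups: 4.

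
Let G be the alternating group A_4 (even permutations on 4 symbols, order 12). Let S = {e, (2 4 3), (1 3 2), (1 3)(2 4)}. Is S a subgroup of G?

No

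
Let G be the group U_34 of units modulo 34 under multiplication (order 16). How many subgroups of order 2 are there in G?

1

|G| = 16 and 2 | 16, so subgroups of order 2 are possible by Lagrange.
The subgroups of order 2 are: {1, 33}.
So G has 1 subgroup of order 2.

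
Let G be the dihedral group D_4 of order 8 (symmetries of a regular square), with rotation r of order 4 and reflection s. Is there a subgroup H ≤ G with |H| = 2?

Yes

2 | 8. A subgroup of order 2 is {e, r^2}.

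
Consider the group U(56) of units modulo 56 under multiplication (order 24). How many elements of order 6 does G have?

Enumerating element orders in G gives 14 elements of order 6.

14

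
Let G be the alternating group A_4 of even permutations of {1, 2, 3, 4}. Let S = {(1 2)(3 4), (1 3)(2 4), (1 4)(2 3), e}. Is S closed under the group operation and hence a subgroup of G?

Yes

|S| = 4 divides |G| = 12, consistent with Lagrange.
S contains the identity, every element's inverse is in S, and S is closed under ∘: it is a subgroup.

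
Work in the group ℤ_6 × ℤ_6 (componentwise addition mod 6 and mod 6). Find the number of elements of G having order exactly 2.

3

An element (a,b) has order lcm(ord(a), ord(b)); count pairs with lcm equal to 2.
Enumerating gives 3 such elements.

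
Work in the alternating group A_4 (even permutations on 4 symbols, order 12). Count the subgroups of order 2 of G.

|G| = 12 and 2 | 12, so subgroups of order 2 are possible by Lagrange.
The subgroups of order 2 are: {e, (1 2)(3 4)}; {e, (1 3)(2 4)}; {e, (1 4)(2 3)}.
So G has 3 subgroups of order 2.

3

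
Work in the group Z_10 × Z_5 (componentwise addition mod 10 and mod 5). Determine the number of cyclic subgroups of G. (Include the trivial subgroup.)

14

Each element a generates a cyclic subgroup ⟨a⟩; distinct elements may generate the same one (a cyclic group of order d has φ(d) generators).
Cyclic subgroups by order — order 1: 1; order 2: 1; order 5: 6; order 10: 6.
Total: 14.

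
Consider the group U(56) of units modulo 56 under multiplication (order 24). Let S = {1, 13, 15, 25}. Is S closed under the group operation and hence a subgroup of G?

25 ∈ S but its inverse 9 ∉ S, so S is not a subgroup.

No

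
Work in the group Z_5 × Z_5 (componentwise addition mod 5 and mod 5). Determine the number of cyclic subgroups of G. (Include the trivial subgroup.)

7

Each element a generates a cyclic subgroup ⟨a⟩; distinct elements may generate the same one (a cyclic group of order d has φ(d) generators).
Cyclic subgroups by order — order 1: 1; order 5: 6.
Total: 7.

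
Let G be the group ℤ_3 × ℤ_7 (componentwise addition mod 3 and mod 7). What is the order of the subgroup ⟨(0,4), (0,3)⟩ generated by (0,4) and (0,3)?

7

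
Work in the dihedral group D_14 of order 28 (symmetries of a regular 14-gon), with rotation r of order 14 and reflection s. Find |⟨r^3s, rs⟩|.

|⟨r^3s⟩| = 2 and |⟨rs⟩| = 2, so |H| is a multiple of lcm(2, 2) = 2 and divides |G| = 28.
Closing under the operation: H = {e, r^2, r^4, r^6, r^8, r^10, r^12, rs, r^3s, r^5s, r^7s, r^9s, r^11s, r^13s}, so |H| = 14.

14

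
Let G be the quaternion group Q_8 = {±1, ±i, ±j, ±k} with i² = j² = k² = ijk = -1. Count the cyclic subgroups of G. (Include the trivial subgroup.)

5

Each element a generates a cyclic subgroup ⟨a⟩; distinct elements may generate the same one (a cyclic group of order d has φ(d) generators).
Cyclic subgroups by order — order 1: 1; order 2: 1; order 4: 3.
Total: 5.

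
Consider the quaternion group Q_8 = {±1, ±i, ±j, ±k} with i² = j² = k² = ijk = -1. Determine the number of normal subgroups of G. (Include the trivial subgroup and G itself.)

G has 6 subgroups. Checking conjugation-invariance by order — order 1: 1/1 normal; order 2: 1/1 normal; order 4: 3/3 normal; order 8: 1/1 normal.
Total normal subgroups: 6.

6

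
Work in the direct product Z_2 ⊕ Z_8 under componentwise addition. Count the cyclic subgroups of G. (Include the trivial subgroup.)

Group the elements of G by the cyclic subgroup they generate; each cyclic subgroup of order d accounts for φ(d) elements.
Cyclic subgroups by order — order 1: 1; order 2: 3; order 4: 2; order 8: 2.
Total: 8.

8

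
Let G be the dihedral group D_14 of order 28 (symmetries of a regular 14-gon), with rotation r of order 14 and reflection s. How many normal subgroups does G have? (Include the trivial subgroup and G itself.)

7

G has 28 subgroups. Checking conjugation-invariance by order — order 1: 1/1 normal; order 2: 1/15 normal; order 4: 0/7 normal; order 7: 1/1 normal; order 14: 3/3 normal; order 28: 1/1 normal.
Total normal subgroups: 7.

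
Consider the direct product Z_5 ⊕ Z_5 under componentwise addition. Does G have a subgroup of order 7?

7 does not divide |G| = 25, so by Lagrange no subgroup of order 7 exists.

No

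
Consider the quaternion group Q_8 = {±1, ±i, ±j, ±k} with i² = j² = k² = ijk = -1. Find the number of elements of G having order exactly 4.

The elements of order 4 are: i, -i, j, -j, k, -k.
That's 6.

6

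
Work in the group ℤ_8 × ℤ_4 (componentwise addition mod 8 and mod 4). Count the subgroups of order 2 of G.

|G| = 32 and 2 | 32, so subgroups of order 2 are possible by Lagrange.
The subgroups of order 2 are: {(0,0), (0,2)}; {(0,0), (4,0)}; {(0,0), (4,2)}.
So G has 3 subgroups of order 2.

3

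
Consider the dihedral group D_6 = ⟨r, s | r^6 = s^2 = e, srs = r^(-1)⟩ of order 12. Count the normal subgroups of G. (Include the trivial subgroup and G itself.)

7

G has 16 subgroups. Checking conjugation-invariance by order — order 1: 1/1 normal; order 2: 1/7 normal; order 3: 1/1 normal; order 4: 0/3 normal; order 6: 3/3 normal; order 12: 1/1 normal.
Total normal subgroups: 7.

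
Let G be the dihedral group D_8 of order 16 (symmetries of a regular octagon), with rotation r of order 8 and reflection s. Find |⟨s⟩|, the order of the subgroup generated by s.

Computing powers of s: the smallest k with (s)^k = e is k = 2.

2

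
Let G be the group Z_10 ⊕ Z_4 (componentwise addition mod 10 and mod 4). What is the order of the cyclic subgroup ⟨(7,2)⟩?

10

The order of (7,2) in Z_10 × Z_4 is lcm(ord(7) in Z_10, ord(2) in Z_4).
ord(7) = 10 and ord(2) = 2, so |⟨(7,2)⟩| = lcm(10, 2) = 10.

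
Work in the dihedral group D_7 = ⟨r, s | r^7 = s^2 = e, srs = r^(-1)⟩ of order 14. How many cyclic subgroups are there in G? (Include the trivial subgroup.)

Each element a generates a cyclic subgroup ⟨a⟩; distinct elements may generate the same one (a cyclic group of order d has φ(d) generators).
Cyclic subgroups by order — order 1: 1; order 2: 7; order 7: 1.
Total: 9.

9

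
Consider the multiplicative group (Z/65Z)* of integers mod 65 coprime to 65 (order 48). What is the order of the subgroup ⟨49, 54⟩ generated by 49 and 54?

|⟨49⟩| = 6 and |⟨54⟩| = 12, so |H| is a multiple of lcm(6, 12) = 12 and divides |G| = 48.
Closing under the operation: H = {1, 4, 6, 9, 11, 14, 16, 19, 21, 24, 29, 31, 34, 36, 41, 44, 46, 49, 51, 54, 56, 59, 61, 64}, so |H| = 24.

24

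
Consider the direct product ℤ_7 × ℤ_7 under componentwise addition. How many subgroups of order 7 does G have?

8

|G| = 49 and 7 | 49, so subgroups of order 7 are possible by Lagrange.
The subgroups of order 7 are: {(0,0), (0,1), (0,2), (0,3), (0,4), (0,5), (0,6)}; {(0,0), (1,0), (2,0), (3,0), (4,0), (5,0), (6,0)}; {(0,0), (1,1), (2,2), (3,3), (4,4), (5,5), (6,6)}; {(0,0), (1,2), (2,4), (3,6), (4,1), (5,3), (6,5)}; … (8 in all).
So G has 8 subgroups of order 7.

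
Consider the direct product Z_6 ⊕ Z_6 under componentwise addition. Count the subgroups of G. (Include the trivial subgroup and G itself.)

30

|G| = 36, so by Lagrange every subgroup order divides 36. Divisors: 1, 2, 3, 4, 6, 9, 12, 18, 36.
Subgroups by order — order 1: 1; order 2: 3; order 3: 4; order 4: 1; order 6: 12; order 9: 1; order 12: 4; order 18: 3; order 36: 1.
Total: 1 + 3 + 4 + 1 + 12 + 1 + 4 + 3 + 1 = 30.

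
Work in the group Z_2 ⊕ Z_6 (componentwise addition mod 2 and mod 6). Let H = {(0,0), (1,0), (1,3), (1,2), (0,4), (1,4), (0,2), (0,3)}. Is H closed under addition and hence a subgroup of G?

No

|H| = 8 does not divide |G| = 12, so by Lagrange H is not a subgroup.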